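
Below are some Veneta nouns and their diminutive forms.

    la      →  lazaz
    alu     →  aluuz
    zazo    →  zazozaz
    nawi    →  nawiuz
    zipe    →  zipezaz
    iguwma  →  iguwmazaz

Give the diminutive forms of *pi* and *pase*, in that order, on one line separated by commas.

The pattern is height harmony: -uz when the last vowel of the stem is a high vowel (*alu*, *nawi*); -zaz when the last vowel of the stem is a non-high vowel (*la*, *zazo*, *zipe*, *iguwma*).
*pi*: last vowel = /i/, a high vowel → -uz → *piuz*.
*pase*: last vowel = /e/, a non-high vowel → -zaz → *pasezaz*.

piuz, pasezaz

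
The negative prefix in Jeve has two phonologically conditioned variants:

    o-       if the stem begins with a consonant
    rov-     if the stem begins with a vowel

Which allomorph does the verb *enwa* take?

Since the first sound of *enwa* is /e/ (a vowel), it takes rov-.

rov-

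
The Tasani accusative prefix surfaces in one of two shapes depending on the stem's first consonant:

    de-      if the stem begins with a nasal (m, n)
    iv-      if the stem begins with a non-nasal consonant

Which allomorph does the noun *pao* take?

iv-

*pao* — first consonant /p/ (non-nasal) → iv-.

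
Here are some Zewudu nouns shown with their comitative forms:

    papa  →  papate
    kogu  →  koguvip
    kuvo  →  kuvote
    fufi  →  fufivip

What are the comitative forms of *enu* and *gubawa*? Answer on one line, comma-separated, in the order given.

Looking at the last vowel of each stem: -vip when the last vowel of the stem is a high vowel (*kogu*, *fufi*); -te when the last vowel of the stem is a non-high vowel (*papa*, *kuvo*).
*enu*: last vowel = /u/, a high vowel → -vip → *enuvip*.
Since the last vowel of *gubawa* is /a/ (a non-high vowel), it takes -te, giving *gubawate*.

enuvip, gubawate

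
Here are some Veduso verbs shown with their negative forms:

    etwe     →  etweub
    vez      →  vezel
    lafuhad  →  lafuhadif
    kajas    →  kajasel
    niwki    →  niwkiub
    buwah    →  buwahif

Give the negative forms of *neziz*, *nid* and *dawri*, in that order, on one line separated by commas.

nezizel, nidif, dawriub

The alternation tracks the final sound of the stem — -el when the stem ends in a sibilant (*vez*, *kajas*); -if when the stem ends in a non-sibilant consonant (*lafuhad*, *buwah*); -ub when the stem ends in a vowel (*etwe*, *niwki*).
The final sound of *neziz* is /z/, which is a sibilant, so the suffix is -el, giving *nezizel*.
*nid* — final sound /d/ (a non-sibilant consonant) → -if → *nidif*.
*dawri* — final sound /i/ (a vowel) → -ub → *dawriub*.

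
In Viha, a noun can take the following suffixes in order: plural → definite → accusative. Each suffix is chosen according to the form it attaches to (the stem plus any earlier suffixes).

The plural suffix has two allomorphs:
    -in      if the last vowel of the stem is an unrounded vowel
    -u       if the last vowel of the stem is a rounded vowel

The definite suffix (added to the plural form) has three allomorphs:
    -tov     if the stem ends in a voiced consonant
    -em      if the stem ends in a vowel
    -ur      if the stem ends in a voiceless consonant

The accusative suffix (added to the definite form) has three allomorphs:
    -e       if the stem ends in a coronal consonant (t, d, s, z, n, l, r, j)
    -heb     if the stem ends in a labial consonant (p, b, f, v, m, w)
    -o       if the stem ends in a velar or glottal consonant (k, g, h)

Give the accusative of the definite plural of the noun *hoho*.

hohouemheb

The last vowel of *hoho* is /o/, which is a rounded vowel, so the plural suffix is -u, giving *hohou*.
The plural form *hohou*: final sound = /u/, a vowel → -em → *hohouem*.
The definite form *hohouem* — final consonant /m/ (labial) → -heb → *hohouemheb*.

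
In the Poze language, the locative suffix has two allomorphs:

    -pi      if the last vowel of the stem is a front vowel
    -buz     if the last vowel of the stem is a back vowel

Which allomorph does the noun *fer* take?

-pi

The last vowel of *fer* is /e/, which is a front vowel, so the suffix is -pi.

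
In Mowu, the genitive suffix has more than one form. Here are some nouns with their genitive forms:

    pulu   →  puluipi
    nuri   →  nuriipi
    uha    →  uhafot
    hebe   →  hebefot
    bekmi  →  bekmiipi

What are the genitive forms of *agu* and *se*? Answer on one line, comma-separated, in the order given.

Looking at the last vowel of each stem: -ipi when the last vowel of the stem is a high vowel (*pulu*, *nuri*, *bekmi*); -fot when the last vowel of the stem is a non-high vowel (*uha*, *hebe*).
The last vowel of *agu* is /u/, which is a high vowel, so the suffix is -ipi, giving *aguipi*.
Since the last vowel of *se* is /e/ (a non-high vowel), it takes -fot, giving *sefot*.

aguipi, sefot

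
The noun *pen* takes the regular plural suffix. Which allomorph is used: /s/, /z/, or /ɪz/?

The stem *pen* ends in a voiced non-sibilant sound.
The plural suffix surfaces as /ɪz/ after sibilants, /s/ after other voiceless consonants, and /z/ after other voiced sounds.
So the plural -s on *pen* is pronounced /z/.

/z/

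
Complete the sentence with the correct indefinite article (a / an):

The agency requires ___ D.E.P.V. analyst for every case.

a

The indefinite article is chosen by the initial *sound* of the following word, not its spelling.
The initialism *D.E.P.V.* is read letter by letter; the first letter, D, is pronounced /diː/, which begins with a consonant sound.
So the article is *a*: The agency requires a D.E.P.V. analyst for every case.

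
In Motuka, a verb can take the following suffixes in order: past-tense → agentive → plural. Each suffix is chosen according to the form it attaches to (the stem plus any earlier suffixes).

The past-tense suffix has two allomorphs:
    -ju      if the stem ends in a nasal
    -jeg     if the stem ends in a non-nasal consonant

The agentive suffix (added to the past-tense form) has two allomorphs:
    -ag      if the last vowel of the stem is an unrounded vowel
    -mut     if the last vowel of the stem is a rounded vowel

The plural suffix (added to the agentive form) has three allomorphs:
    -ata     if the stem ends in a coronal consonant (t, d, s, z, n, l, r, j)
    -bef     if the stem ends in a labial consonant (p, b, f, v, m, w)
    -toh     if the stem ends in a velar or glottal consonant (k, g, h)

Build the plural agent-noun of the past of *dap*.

*dap* — final consonant /p/ (non-nasal) → -jeg → *dapjeg*.
Since the last vowel of the past-tense form *dapjeg* is /e/ (an unrounded vowel), it takes -ag, giving *dapjegag*.
The agentive form *dapjegag*: final consonant = /g/, velar/glottal → -toh → *dapjegagtoh*.

dapjegagtoh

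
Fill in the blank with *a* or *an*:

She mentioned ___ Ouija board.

a

The indefinite article is chosen by the initial *sound* of the following word, not its spelling.
*Ouija* begins with the sound /wiː/ (pronounced /ˈwiːdʒə/) — a consonant sound.
So the article is *a*: She mentioned a Ouija board.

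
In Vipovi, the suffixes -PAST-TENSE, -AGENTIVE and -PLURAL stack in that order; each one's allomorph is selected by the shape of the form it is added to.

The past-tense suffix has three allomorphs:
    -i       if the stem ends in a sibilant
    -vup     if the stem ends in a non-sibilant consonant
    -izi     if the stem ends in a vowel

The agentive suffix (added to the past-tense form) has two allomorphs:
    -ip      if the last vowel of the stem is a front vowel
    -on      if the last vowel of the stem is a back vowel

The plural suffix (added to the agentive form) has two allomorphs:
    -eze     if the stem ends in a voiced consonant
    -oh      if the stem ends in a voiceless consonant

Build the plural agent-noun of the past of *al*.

*al* — final sound /l/ (a non-sibilant consonant) → -vup → *alvup*.
The last vowel of the past-tense form *alvup* is /u/, which is a back vowel, so the agentive suffix is -on, giving *alvupon*.
The agentive form *alvupon*: final consonant = /n/, voiced → -eze → *alvuponeze*.

alvuponeze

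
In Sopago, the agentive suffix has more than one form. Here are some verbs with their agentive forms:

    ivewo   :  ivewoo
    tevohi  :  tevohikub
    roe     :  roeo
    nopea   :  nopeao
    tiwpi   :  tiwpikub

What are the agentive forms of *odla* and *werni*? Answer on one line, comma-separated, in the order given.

Looking at the last vowel of each stem: -kub when the last vowel of the stem is a high vowel (*tevohi*, *tiwpi*); -o when the last vowel of the stem is a non-high vowel (*ivewo*, *roe*, *nopea*).
The last vowel of *odla* is /a/, which is a non-high vowel, so the suffix is -o, giving *odlao*.
*werni*: last vowel = /i/, a high vowel → -kub → *wernikub*.

odlao, wernikub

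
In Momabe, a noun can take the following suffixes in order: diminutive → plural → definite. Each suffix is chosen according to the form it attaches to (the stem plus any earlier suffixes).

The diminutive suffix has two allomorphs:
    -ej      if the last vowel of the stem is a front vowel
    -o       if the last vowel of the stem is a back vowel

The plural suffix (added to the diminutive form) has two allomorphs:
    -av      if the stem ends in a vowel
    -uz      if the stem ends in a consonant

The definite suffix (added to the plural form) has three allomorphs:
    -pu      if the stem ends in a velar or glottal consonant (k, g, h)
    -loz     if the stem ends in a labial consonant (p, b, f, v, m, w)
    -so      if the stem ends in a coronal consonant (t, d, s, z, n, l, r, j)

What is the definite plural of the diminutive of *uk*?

*uk*: last vowel = /u/, a back vowel → -o → *uko*.
Since the final sound of the diminutive form *uko* is /o/ (a vowel), it takes -av, giving *ukoav*.
The plural form *ukoav* — final consonant /v/ (labial) → -loz → *ukoavloz*.

ukoavloz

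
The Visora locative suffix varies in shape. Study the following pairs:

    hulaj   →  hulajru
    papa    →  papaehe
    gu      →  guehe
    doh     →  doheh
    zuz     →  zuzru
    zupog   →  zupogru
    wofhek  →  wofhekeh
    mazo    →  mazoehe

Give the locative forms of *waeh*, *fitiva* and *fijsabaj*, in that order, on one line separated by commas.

waeheh, fitivaehe, fijsabajru

Looking at the final sound of each stem: -eh when the stem ends in a voiceless consonant (*doh*, *wofhek*); -ru when the stem ends in a voiced consonant (*hulaj*, *zuz*, *zupog*); -ehe when the stem ends in a vowel (*papa*, *gu*, *mazo*).
Since the final sound of *waeh* is /h/ (a voiceless consonant), it takes -eh, giving *waeheh*.
*fitiva* — final sound /a/ (a vowel) → -ehe → *fitivaehe*.
The final sound of *fijsabaj* is /j/, which is a voiced consonant, so the suffix is -ru, giving *fijsabajru*.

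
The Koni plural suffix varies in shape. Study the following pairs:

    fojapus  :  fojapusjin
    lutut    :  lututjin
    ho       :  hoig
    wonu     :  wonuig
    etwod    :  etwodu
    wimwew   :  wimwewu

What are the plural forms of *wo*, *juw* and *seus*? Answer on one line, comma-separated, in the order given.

woig, juwu, seusjin

The pattern is voicing of the final sound: -jin when the stem ends in a voiceless consonant (*fojapus*, *lutut*); -u when the stem ends in a voiced consonant (*etwod*, *wimwew*); -ig when the stem ends in a vowel (*ho*, *wonu*).
*wo*: final sound = /o/, a vowel → -ig → *woig*.
*juw* — final sound /w/ (a voiced consonant) → -u → *juwu*.
Since the final sound of *seus* is /s/ (a voiceless consonant), it takes -jin, giving *seusjin*.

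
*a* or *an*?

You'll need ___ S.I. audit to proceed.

an

The indefinite article is chosen by the initial *sound* of the following word, not its spelling.
The initialism *S.I.* is read letter by letter; the first letter, S, is pronounced /ɛs/, which begins with a vowel sound.
So the article is *an*: You'll need an S.I. audit to proceed.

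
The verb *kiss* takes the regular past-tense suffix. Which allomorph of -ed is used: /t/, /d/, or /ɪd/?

The stem *kiss* ends in a voiceless consonant other than /t/.
The -ed suffix is realized as /ɪd/ after /t, d/; as /t/ after other voiceless consonants; and as /d/ after other voiced sounds.
So -ed on *kiss* is pronounced /t/.

/t/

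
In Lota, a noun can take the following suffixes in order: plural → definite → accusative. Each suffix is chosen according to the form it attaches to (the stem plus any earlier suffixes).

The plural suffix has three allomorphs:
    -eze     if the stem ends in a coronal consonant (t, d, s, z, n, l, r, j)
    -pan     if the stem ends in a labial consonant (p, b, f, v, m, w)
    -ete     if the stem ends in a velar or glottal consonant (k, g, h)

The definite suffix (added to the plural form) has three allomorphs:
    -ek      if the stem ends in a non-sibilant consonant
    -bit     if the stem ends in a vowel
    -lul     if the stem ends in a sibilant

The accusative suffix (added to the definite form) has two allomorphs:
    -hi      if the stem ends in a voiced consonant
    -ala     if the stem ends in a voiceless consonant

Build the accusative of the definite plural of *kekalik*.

*kekalik*: final consonant = /k/, velar/glottal → -ete → *kekalikete*.
The final sound of the plural form *kekalikete* is /e/, which is a vowel, so the definite suffix is -bit, giving *kekaliketebit*.
Since the final consonant of the definite form *kekaliketebit* is /t/ (voiceless), it takes -ala, giving *kekaliketebitala*.

kekaliketebitala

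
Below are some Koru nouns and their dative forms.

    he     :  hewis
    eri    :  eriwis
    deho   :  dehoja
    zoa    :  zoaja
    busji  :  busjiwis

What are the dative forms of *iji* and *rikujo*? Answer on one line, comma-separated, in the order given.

ijiwis, rikujoja

The suffix is conditioned by the last vowel: -wis when the last vowel of the stem is a front vowel (*he*, *eri*, *busji*); -ja when the last vowel of the stem is a back vowel (*deho*, *zoa*).
*iji* — last vowel /i/ (a front vowel) → -wis → *ijiwis*.
*rikujo*: last vowel = /o/, a back vowel → -ja → *rikujoja*.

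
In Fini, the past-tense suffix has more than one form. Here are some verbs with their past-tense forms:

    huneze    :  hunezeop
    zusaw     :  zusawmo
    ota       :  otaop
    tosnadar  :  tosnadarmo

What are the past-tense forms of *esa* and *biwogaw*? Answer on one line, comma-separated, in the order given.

esaop, biwogawmo

Looking at the final sound of each stem: -mo when the stem ends in a consonant (*zusaw*, *tosnadar*); -op when the stem ends in a vowel (*huneze*, *ota*).
*esa* — final sound /a/ (a vowel) → -op → *esaop*.
*biwogaw* — final sound /w/ (a consonant) → -mo → *biwogawmo*.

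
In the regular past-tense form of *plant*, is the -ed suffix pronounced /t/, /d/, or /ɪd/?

/ɪd/

The stem *plant* ends in /t/ or /d/.
The -ed suffix is realized as /ɪd/ after /t, d/; as /t/ after other voiceless consonants; and as /d/ after other voiced sounds.
So -ed on *plant* is pronounced /ɪd/.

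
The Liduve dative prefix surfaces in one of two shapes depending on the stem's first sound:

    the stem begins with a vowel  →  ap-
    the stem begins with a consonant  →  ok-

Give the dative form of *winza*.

okwinza

*winza* — first sound /w/ (a consonant) → ok- → *okwinza*.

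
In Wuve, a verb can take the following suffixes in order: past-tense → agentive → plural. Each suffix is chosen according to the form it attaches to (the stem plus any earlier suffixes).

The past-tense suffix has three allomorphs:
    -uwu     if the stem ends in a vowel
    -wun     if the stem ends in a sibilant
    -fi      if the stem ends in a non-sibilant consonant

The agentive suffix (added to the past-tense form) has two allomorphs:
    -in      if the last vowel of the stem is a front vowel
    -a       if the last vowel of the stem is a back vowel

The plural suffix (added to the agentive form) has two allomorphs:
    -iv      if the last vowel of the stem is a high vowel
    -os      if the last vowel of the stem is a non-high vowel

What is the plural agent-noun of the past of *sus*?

*sus*: final sound = /s/, a sibilant → -wun → *suswun*.
The last vowel of the past-tense form *suswun* is /u/, which is a back vowel, so the agentive suffix is -a, giving *suswuna*.
The agentive form *suswuna* — last vowel /a/ (a non-high vowel) → -os → *suswunaos*.

suswunaos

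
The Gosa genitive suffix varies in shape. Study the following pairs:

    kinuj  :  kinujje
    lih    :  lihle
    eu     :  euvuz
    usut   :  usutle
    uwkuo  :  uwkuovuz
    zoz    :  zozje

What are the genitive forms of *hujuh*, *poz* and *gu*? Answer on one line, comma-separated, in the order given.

hujuhle, pozje, guvuz

The pattern is voicing of the final sound: -le when the stem ends in a voiceless consonant (*lih*, *usut*); -je when the stem ends in a voiced consonant (*kinuj*, *zoz*); -vuz when the stem ends in a vowel (*eu*, *uwkuo*).
*hujuh* — final sound /h/ (a voiceless consonant) → -le → *hujuhle*.
*poz*: final sound = /z/, a voiced consonant → -je → *pozje*.
Since the final sound of *gu* is /u/ (a vowel), it takes -vuz, giving *guvuz*.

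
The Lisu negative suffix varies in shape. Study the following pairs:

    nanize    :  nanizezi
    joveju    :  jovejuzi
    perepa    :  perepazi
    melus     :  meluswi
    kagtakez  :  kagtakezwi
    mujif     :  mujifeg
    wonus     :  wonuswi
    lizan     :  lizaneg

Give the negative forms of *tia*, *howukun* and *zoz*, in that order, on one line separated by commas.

Looking at the final sound of each stem: -wi when the stem ends in a sibilant (*melus*, *kagtakez*, *wonus*); -eg when the stem ends in a non-sibilant consonant (*mujif*, *lizan*); -zi when the stem ends in a vowel (*nanize*, *joveju*, *perepa*).
Since the final sound of *tia* is /a/ (a vowel), it takes -zi, giving *tiazi*.
*howukun*: final sound = /n/, a non-sibilant consonant → -eg → *howukuneg*.
Since the final sound of *zoz* is /z/ (a sibilant), it takes -wi, giving *zozwi*.

tiazi, howukuneg, zozwi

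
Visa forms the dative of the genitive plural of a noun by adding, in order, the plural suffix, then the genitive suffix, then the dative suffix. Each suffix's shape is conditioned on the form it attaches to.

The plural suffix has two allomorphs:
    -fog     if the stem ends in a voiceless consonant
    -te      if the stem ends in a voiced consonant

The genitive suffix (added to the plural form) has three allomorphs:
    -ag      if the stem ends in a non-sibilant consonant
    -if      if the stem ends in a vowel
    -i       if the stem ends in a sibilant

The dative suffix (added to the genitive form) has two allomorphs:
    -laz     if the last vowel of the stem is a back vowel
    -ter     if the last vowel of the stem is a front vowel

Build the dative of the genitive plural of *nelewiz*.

The final consonant of *nelewiz* is /z/, which is voiced, so the plural suffix is -te, giving *nelewizte*.
The plural form *nelewizte*: final sound = /e/, a vowel → -if → *nelewizteif*.
Since the last vowel of the genitive form *nelewizteif* is /i/ (a front vowel), it takes -ter, giving *nelewizteifter*.

nelewizteifter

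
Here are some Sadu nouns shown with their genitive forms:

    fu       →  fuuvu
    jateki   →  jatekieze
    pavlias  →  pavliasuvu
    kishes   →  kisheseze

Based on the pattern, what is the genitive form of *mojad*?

The pattern is front/back vowel harmony: -eze when the last vowel of the stem is a front vowel (*jateki*, *kishes*); -uvu when the last vowel of the stem is a back vowel (*fu*, *pavlias*).
*mojad*: last vowel = /a/, a back vowel → -uvu → *mojaduvu*.

mojaduvu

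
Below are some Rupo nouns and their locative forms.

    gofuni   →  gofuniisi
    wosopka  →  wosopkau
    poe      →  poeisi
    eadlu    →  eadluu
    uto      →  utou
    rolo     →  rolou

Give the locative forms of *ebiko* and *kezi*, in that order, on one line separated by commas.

ebikou, keziisi

The suffix is conditioned by the last vowel: -isi when the last vowel of the stem is a front vowel (*gofuni*, *poe*); -u when the last vowel of the stem is a back vowel (*wosopka*, *eadlu*, *uto*, *rolo*).
The last vowel of *ebiko* is /o/, which is a back vowel, so the suffix is -u, giving *ebikou*.
The last vowel of *kezi* is /i/, which is a front vowel, so the suffix is -isi, giving *keziisi*.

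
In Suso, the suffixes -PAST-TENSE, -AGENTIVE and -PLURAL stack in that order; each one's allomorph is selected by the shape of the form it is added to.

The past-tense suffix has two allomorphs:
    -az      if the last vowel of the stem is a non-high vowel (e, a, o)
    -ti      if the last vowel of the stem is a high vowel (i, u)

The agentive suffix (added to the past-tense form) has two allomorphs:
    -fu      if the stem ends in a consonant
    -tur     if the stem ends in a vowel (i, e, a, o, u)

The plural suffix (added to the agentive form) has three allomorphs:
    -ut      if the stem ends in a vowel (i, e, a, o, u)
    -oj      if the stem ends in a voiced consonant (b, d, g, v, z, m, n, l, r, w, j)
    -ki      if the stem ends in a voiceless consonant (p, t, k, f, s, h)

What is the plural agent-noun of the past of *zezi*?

Since the last vowel of *zezi* is /i/ (a high vowel), it takes -ti, giving *zeziti*.
The past-tense form *zeziti* — final sound /i/ (a vowel) → -tur → *zezititur*.
The agentive form *zezititur* — final sound /r/ (a voiced consonant) → -oj → *zezitituroj*.

zezitituroj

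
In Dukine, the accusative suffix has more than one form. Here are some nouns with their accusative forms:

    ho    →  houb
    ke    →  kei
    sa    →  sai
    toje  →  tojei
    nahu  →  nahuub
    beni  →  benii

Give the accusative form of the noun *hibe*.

hibei

Looking at the last vowel of each stem: -ub when the last vowel of the stem is a rounded vowel (*ho*, *nahu*); -i when the last vowel of the stem is an unrounded vowel (*ke*, *sa*, *toje*, *beni*).
*hibe* — last vowel /e/ (an unrounded vowel) → -i → *hibei*.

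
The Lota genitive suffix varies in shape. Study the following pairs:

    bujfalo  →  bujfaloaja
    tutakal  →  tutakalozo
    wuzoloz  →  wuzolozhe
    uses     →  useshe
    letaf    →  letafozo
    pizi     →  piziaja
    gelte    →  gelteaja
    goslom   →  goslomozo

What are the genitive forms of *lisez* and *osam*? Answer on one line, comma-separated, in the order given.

lisezhe, osamozo

Looking at the final sound of each stem: -he when the stem ends in a sibilant (*wuzoloz*, *uses*); -ozo when the stem ends in a non-sibilant consonant (*tutakal*, *letaf*, *goslom*); -aja when the stem ends in a vowel (*bujfalo*, *pizi*, *gelte*).
*lisez*: final sound = /z/, a sibilant → -he → *lisezhe*.
*osam*: final sound = /m/, a non-sibilant consonant → -ozo → *osamozo*.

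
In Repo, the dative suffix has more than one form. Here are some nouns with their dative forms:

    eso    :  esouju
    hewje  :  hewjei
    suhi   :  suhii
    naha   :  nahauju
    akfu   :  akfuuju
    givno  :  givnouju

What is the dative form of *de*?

The alternation tracks the last vowel of the stem — -i when the last vowel of the stem is a front vowel (*hewje*, *suhi*); -uju when the last vowel of the stem is a back vowel (*eso*, *naha*, *akfu*, *givno*).
Since the last vowel of *de* is /e/ (a front vowel), it takes -i, giving *dei*.

dei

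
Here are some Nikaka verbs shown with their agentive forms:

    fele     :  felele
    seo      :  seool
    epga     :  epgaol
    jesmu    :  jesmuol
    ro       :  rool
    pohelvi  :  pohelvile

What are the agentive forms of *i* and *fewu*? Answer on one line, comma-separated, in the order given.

The pattern is front/back vowel harmony: -le when the last vowel of the stem is a front vowel (*fele*, *pohelvi*); -ol when the last vowel of the stem is a back vowel (*seo*, *epga*, *jesmu*, *ro*).
The last vowel of *i* is /i/, which is a front vowel, so the suffix is -le, giving *ile*.
The last vowel of *fewu* is /u/, which is a back vowel, so the suffix is -ol, giving *fewuol*.

ile, fewuol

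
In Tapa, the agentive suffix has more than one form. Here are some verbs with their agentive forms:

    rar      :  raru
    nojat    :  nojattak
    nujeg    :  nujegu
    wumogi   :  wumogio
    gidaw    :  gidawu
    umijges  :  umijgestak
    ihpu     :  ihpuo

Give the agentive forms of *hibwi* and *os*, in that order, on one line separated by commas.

hibwio, ostak

The suffix is conditioned by the final sound: -tak when the stem ends in a voiceless consonant (*nojat*, *umijges*); -u when the stem ends in a voiced consonant (*rar*, *nujeg*, *gidaw*); -o when the stem ends in a vowel (*wumogi*, *ihpu*).
Since the final sound of *hibwi* is /i/ (a vowel), it takes -o, giving *hibwio*.
*os*: final sound = /s/, a voiceless consonant → -tak → *ostak*.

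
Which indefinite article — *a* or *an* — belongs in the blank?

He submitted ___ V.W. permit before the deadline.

The indefinite article is chosen by the initial *sound* of the following word, not its spelling.
The initialism *V.W.* is read letter by letter; the first letter, V, is pronounced /viː/, which begins with a consonant sound.
So the article is *a*: He submitted a V.W. permit before the deadline.

a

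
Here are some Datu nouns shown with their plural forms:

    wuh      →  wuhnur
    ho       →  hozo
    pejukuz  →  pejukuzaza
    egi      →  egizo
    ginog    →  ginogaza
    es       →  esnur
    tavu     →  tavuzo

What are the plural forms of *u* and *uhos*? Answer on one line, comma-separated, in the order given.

The alternation tracks the final sound of the stem — -nur when the stem ends in a voiceless consonant (*wuh*, *es*); -aza when the stem ends in a voiced consonant (*pejukuz*, *ginog*); -zo when the stem ends in a vowel (*ho*, *egi*, *tavu*).
*u* — final sound /u/ (a vowel) → -zo → *uzo*.
*uhos*: final sound = /s/, a voiceless consonant → -nur → *uhosnur*.

uzo, uhosnur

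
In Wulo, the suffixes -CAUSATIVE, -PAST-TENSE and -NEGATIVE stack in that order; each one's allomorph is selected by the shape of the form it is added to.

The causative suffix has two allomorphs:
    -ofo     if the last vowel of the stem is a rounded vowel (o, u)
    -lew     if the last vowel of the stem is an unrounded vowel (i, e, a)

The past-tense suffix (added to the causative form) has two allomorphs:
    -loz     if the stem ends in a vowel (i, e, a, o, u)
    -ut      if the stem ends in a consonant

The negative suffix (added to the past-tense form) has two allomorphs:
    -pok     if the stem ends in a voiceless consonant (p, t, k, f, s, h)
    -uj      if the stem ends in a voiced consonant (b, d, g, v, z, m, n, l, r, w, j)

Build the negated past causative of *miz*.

Since the last vowel of *miz* is /i/ (an unrounded vowel), it takes -lew, giving *mizlew*.
The final sound of the causative form *mizlew* is /w/, which is a consonant, so the past-tense suffix is -ut, giving *mizlewut*.
The past-tense form *mizlewut*: final consonant = /t/, voiceless → -pok → *mizlewutpok*.

mizlewutpok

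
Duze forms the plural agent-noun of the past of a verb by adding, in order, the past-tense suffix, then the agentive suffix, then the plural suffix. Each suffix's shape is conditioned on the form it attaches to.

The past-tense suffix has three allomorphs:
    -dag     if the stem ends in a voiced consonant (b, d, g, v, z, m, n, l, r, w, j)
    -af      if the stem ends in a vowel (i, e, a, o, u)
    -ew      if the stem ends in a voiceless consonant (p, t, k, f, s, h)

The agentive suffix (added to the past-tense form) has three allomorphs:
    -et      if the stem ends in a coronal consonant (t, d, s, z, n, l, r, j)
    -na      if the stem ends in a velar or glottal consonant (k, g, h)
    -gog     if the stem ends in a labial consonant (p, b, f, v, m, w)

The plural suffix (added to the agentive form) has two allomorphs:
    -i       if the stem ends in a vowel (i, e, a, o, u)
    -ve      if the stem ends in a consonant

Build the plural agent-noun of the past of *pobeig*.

The final sound of *pobeig* is /g/, which is a voiced consonant, so the past-tense suffix is -dag, giving *pobeigdag*.
The final consonant of the past-tense form *pobeigdag* is /g/, which is velar/glottal, so the agentive suffix is -na, giving *pobeigdagna*.
The final sound of the agentive form *pobeigdagna* is /a/, which is a vowel, so the plural suffix is -i, giving *pobeigdagnai*.

pobeigdagnai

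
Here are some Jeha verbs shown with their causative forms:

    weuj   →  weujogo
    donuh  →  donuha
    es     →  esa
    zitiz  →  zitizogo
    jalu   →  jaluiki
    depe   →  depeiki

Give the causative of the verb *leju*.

lejuiki

Looking at the final sound of each stem: -a when the stem ends in a voiceless consonant (*donuh*, *es*); -ogo when the stem ends in a voiced consonant (*weuj*, *zitiz*); -iki when the stem ends in a vowel (*jalu*, *depe*).
*leju* — final sound /u/ (a vowel) → -iki → *lejuiki*.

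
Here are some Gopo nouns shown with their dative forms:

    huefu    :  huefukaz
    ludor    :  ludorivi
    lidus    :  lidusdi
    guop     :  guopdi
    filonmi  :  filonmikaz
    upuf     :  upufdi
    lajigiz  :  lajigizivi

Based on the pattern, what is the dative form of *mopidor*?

mopidorivi

The pattern is voicing of the final sound: -di when the stem ends in a voiceless consonant (*lidus*, *guop*, *upuf*); -ivi when the stem ends in a voiced consonant (*ludor*, *lajigiz*); -kaz when the stem ends in a vowel (*huefu*, *filonmi*).
Since the final sound of *mopidor* is /r/ (a voiced consonant), it takes -ivi, giving *mopidorivi*.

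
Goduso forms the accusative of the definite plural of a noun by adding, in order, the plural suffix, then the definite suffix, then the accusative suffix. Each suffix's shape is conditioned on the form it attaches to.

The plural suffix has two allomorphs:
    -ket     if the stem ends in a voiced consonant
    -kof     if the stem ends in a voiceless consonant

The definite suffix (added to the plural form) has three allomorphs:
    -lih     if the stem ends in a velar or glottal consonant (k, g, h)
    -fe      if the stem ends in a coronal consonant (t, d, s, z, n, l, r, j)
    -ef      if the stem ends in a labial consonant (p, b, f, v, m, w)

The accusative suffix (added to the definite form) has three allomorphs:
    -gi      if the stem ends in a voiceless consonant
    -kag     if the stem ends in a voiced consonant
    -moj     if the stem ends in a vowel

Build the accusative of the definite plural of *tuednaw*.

*tuednaw* — final consonant /w/ (voiced) → -ket → *tuednawket*.
The plural form *tuednawket* — final consonant /t/ (coronal) → -fe → *tuednawketfe*.
The definite form *tuednawketfe* — final sound /e/ (a vowel) → -moj → *tuednawketfemoj*.

tuednawketfemoj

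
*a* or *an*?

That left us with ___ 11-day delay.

an

The indefinite article is chosen by the initial *sound* of the following word, not its spelling.
The number *11* is spoken "eleven", beginning with /ɪˈlɛvən/ — a vowel sound.
So the article is *an*: That left us with an 11-day delay.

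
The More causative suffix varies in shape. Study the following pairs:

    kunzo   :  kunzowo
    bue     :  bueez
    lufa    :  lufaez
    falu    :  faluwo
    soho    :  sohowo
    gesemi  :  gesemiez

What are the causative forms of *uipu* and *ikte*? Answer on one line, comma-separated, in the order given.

The alternation tracks the last vowel of the stem — -wo when the last vowel of the stem is a rounded vowel (*kunzo*, *falu*, *soho*); -ez when the last vowel of the stem is an unrounded vowel (*bue*, *lufa*, *gesemi*).
Since the last vowel of *uipu* is /u/ (a rounded vowel), it takes -wo, giving *uipuwo*.
Since the last vowel of *ikte* is /e/ (an unrounded vowel), it takes -ez, giving *ikteez*.

uipuwo, ikteez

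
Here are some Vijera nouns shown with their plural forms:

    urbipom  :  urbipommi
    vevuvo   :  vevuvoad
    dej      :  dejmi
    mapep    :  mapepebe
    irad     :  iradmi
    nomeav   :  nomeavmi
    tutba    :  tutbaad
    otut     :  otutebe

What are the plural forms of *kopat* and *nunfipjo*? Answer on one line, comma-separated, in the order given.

The pattern is voicing of the final sound: -ebe when the stem ends in a voiceless consonant (*mapep*, *otut*); -mi when the stem ends in a voiced consonant (*urbipom*, *dej*, *irad*, *nomeav*); -ad when the stem ends in a vowel (*vevuvo*, *tutba*).
Since the final sound of *kopat* is /t/ (a voiceless consonant), it takes -ebe, giving *kopatebe*.
Since the final sound of *nunfipjo* is /o/ (a vowel), it takes -ad, giving *nunfipjoad*.

kopatebe, nunfipjoad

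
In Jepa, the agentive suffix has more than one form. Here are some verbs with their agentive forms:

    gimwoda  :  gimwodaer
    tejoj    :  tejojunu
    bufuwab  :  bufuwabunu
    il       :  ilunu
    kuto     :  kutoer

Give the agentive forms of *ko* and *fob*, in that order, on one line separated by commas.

The alternation tracks the final sound of the stem — -unu when the stem ends in a consonant (*tejoj*, *bufuwab*, *il*); -er when the stem ends in a vowel (*gimwoda*, *kuto*).
The final sound of *ko* is /o/, which is a vowel, so the suffix is -er, giving *koer*.
The final sound of *fob* is /b/, which is a consonant, so the suffix is -unu, giving *fobunu*.

koer, fobunu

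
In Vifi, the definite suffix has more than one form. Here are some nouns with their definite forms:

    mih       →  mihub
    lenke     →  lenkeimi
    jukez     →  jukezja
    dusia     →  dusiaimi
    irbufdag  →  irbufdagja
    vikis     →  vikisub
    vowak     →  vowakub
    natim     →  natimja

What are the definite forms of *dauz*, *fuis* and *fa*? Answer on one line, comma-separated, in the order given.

The alternation tracks the final sound of the stem — -ub when the stem ends in a voiceless consonant (*mih*, *vikis*, *vowak*); -ja when the stem ends in a voiced consonant (*jukez*, *irbufdag*, *natim*); -imi when the stem ends in a vowel (*lenke*, *dusia*).
The final sound of *dauz* is /z/, which is a voiced consonant, so the suffix is -ja, giving *dauzja*.
*fuis* — final sound /s/ (a voiceless consonant) → -ub → *fuisub*.
Since the final sound of *fa* is /a/ (a vowel), it takes -imi, giving *faimi*.

dauzja, fuisub, faimi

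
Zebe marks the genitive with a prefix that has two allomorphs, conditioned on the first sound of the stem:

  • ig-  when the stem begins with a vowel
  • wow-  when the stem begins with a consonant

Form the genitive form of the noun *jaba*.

wowjaba

Since the first sound of *jaba* is /j/ (a consonant), it takes wow-, giving *wowjaba*.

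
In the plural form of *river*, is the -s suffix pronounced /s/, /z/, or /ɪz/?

The stem *river* ends in a voiced non-sibilant sound.
The plural suffix surfaces as /ɪz/ after sibilants, /s/ after other voiceless consonants, and /z/ after other voiced sounds.
So the plural -s on *river* is pronounced /z/.

/z/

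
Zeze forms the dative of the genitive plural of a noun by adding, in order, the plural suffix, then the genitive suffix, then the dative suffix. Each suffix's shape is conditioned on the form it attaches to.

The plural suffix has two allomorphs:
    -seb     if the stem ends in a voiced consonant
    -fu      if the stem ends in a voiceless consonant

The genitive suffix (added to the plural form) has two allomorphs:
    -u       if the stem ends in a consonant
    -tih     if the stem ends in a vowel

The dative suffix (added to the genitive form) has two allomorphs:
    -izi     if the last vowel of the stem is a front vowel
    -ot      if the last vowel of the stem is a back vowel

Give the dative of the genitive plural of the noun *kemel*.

Since the final consonant of *kemel* is /l/ (voiced), it takes -seb, giving *kemelseb*.
The plural form *kemelseb* — final sound /b/ (a consonant) → -u → *kemelsebu*.
The genitive form *kemelsebu*: last vowel = /u/, a back vowel → -ot → *kemelsebuot*.

kemelsebuot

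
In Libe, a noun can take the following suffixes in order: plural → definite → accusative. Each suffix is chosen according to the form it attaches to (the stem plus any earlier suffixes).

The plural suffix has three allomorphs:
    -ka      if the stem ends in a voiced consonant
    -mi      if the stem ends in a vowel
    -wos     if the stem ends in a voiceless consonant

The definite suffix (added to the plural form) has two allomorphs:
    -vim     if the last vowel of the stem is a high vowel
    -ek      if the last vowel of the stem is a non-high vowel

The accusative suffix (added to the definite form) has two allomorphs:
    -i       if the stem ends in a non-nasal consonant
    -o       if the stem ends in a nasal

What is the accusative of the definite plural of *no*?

*no* — final sound /o/ (a vowel) → -mi → *nomi*.
Since the last vowel of the plural form *nomi* is /i/ (a high vowel), it takes -vim, giving *nomivim*.
The definite form *nomivim* — final consonant /m/ (a nasal) → -o → *nomivimo*.

nomivimo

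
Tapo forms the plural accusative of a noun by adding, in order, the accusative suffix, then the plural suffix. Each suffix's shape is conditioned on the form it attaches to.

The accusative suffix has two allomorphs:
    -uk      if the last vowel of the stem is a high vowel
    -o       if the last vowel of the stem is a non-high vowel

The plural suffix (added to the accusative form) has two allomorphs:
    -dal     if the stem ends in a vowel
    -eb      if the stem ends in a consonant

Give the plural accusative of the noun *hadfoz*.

hadfozodal

*hadfoz*: last vowel = /o/, a non-high vowel → -o → *hadfozo*.
The final sound of the accusative form *hadfozo* is /o/, which is a vowel, so the plural suffix is -dal, giving *hadfozodal*.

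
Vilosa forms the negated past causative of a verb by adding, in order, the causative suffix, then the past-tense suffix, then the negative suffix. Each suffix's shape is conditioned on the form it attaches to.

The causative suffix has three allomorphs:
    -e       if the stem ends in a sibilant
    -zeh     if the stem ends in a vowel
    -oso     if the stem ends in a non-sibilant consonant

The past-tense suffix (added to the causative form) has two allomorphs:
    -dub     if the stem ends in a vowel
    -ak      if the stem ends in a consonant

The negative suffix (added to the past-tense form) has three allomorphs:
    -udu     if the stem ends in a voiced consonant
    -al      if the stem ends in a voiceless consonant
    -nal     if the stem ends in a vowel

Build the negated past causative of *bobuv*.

Since the final sound of *bobuv* is /v/ (a non-sibilant consonant), it takes -oso, giving *bobuvoso*.
The final sound of the causative form *bobuvoso* is /o/, which is a vowel, so the past-tense suffix is -dub, giving *bobuvosodub*.
The final sound of the past-tense form *bobuvosodub* is /b/, which is a voiced consonant, so the negative suffix is -udu, giving *bobuvosodubudu*.

bobuvosodubudu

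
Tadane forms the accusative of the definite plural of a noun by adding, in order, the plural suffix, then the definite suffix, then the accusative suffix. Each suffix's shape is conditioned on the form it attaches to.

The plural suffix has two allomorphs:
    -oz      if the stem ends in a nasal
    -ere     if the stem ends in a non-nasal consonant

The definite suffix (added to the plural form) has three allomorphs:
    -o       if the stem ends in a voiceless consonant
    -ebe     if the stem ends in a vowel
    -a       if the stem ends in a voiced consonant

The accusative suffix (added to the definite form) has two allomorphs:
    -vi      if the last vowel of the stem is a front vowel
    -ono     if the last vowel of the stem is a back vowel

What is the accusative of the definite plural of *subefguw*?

subefguwereebevi

*subefguw* — final consonant /w/ (non-nasal) → -ere → *subefguwere*.
The plural form *subefguwere*: final sound = /e/, a vowel → -ebe → *subefguwereebe*.
The last vowel of the definite form *subefguwereebe* is /e/, which is a front vowel, so the accusative suffix is -vi, giving *subefguwereebevi*.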